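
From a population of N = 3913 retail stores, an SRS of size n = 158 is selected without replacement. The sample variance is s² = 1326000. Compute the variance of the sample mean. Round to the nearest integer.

8054

Under SRS without replacement, Var(ȳ) = (1 − f)·s²/n with f = n/N = 158/3913 = 0.04037823.
Var(ȳ) = (1 − 0.04037823)·1326000/158 = 0.95962177·8392.4051 = 8053.5346.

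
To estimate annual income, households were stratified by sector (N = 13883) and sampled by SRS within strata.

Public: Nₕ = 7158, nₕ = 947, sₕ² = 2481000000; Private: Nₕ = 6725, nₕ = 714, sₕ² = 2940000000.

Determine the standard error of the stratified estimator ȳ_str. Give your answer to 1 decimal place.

Var(ȳ_str) = Σₕ Wₕ²(1 − fₕ)sₕ²/nₕ with Wₕ = Nₕ/N, N = 13883.
Public: Wₕ = 0.51559461; term = 0.51559461²·(1 − 0.13229953)·2481000000/947 = 604314.98.
Private: Wₕ = 0.48440539; term = 0.48440539²·(1 − 0.10617100)·2940000000/714 = 863617.61.
Sum = 1.4679326 × 10^6.
SE = √(1.4679326 × 10^6) = 1211.6.

1211.6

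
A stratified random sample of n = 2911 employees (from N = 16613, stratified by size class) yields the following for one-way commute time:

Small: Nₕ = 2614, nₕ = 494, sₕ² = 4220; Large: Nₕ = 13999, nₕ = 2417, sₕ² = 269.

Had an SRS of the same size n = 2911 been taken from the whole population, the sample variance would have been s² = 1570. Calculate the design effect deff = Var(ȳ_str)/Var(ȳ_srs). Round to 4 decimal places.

0.5326

Var(ȳ_str) = Σ Wₕ²(1−fₕ)sₕ²/nₕ with Wₕ = Nₕ/16613:
  Small: (2614/16613)²·(1−494/2614)·4220/494 = 0.17152634
  Large: (13999/16613)²·(1−2417/13999)·269/2417 = 0.065382282
  → Var(ȳ_str) = 0.23690862.
Var(ȳ_srs) = (1 − 2911/16613)·1570/2911 = 0.44482926.
deff = 0.23690862 / 0.44482926 = 0.5326.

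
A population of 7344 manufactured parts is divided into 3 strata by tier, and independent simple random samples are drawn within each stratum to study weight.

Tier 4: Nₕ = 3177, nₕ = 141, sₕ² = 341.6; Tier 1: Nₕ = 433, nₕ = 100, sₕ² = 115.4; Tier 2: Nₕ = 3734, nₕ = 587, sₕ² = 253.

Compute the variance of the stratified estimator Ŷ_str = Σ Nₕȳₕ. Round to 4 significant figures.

Var(Ŷ_str) = Σₕ Nₕ²(1 − fₕ)sₕ²/nₕ.
Tier 4: 3177²·(1 − 141/3177)·341.6/141 = 2.3367795 × 10^7.
Tier 1: 433²·(1 − 100/433)·115.4/100 = 166394.11.
Tier 2: 3734²·(1 − 587/3734)·253/587 = 5.0646971 × 10^6.
Sum = 2.8598886 × 10^7.

2.860 × 10^7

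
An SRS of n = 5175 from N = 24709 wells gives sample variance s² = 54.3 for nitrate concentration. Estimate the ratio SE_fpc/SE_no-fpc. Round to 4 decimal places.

0.8891

f = n/N = 5175/24709 = 0.20943786.
SE_no-fpc = √(s²/n) = 0.10243414; SE_fpc = √((1−f)s²/n) = 0.091077845.
Ratio = √(1−f) = 0.88913562.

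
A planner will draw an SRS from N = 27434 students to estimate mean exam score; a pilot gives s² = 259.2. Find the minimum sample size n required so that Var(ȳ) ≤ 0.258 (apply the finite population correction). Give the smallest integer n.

970

Without fpc, n₀ = s²/D = 259.2/0.258 = 1004.6512.
With fpc, (1 − n/N)·s²/n ≤ D requires n ≥ n₀/(1 + n₀/N) = 1004.6512/(1 + 1004.6512/27434) = 969.1599.
Rounding up, n = 970.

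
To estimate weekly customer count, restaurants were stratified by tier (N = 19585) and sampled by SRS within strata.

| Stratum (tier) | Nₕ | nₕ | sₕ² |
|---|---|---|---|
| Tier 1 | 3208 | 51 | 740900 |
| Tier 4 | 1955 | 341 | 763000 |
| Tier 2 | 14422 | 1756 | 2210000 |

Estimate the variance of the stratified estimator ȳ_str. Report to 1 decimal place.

Var(ȳ_str) = Σₕ Wₕ²(1 − fₕ)sₕ²/nₕ with Wₕ = Nₕ/N, N = 19585.
Tier 1: Wₕ = 0.16379883; term = 0.16379883²·(1 − 0.01589776)·740900/51 = 383.57581.
Tier 4: Wₕ = 0.09982129; term = 0.09982129²·(1 − 0.17442455)·763000/341 = 18.406588.
Tier 2: Wₕ = 0.73637988; term = 0.73637988²·(1 − 0.12175842)·2210000/1756 = 599.357.
Sum = 1001.3394.

1001.3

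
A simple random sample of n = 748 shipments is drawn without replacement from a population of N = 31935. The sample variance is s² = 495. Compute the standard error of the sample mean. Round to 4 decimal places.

0.8039

Under SRS without replacement, Var(ȳ) = (1 − f)·s²/n with f = n/N = 748/31935 = 0.02342258.
Var(ȳ) = (1 − 0.02342258)·495/748 = 0.97657742·0.66176471 = 0.64626447.
SE(ȳ) = √(0.64626447) = 0.8039.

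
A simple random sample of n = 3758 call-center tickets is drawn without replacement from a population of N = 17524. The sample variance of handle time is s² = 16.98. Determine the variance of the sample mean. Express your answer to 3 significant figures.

0.00355

Under SRS without replacement, Var(ȳ) = (1 − f)·s²/n with f = n/N = 3758/17524 = 0.21444876.
Var(ȳ) = (1 − 0.21444876)·16.98/3758 = 0.78555124·0.0045183608 = 0.003549404.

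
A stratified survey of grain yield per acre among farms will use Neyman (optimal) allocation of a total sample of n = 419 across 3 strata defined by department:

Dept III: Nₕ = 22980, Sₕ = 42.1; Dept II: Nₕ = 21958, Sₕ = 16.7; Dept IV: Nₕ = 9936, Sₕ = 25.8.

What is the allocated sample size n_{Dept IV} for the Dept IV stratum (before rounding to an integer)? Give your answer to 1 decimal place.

67.5

Neyman allocation: nₕ = n·NₕSₕ / Σⱼ NⱼSⱼ.
Σ NⱼSⱼ = 22980·42.1 + 21958·16.7 + 9936·25.8 = 1.5905054 × 10^6.
n_{Dept IV} = 419·9936·25.8 / (1.5905054 × 10^6) = 67.5.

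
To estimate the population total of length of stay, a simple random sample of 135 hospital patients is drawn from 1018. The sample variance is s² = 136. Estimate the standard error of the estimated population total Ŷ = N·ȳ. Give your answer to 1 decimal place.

Var(Ŷ) = N²·Var(ȳ) = N²·(1 − n/N)·s²/n.
f = 135/1018 = 0.13261297; Var(ȳ) = 0.86738703·136/135 = 0.87381212.
Var(Ŷ) = 1018² · 0.87381212 = 905552.47.
SE(Ŷ) = √(905552.47) = 951.6.

951.6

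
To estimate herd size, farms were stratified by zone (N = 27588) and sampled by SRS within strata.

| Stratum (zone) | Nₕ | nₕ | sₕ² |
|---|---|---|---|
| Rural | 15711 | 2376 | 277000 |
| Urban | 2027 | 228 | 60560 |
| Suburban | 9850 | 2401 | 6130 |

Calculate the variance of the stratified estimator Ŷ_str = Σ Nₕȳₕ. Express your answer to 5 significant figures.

2.5581 × 10^10

Var(Ŷ_str) = Σₕ Nₕ²(1 − fₕ)sₕ²/nₕ.
Rural: 15711²·(1 − 2376/15711)·277000/2376 = 2.4424753 × 10^10.
Urban: 2027²·(1 − 228/2027)·60560/228 = 9.6858097 × 10^8.
Suburban: 9850²·(1 − 2401/9850)·6130/2401 = 1.8732792 × 10^8.
Sum = 2.5580662 × 10^10.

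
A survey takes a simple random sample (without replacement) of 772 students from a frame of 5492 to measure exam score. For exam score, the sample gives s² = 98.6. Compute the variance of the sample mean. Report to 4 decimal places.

0.1098

Under SRS without replacement, Var(ȳ) = (1 − f)·s²/n with f = n/N = 772/5492 = 0.14056810.
Var(ȳ) = (1 − 0.14056810)·98.6/772 = 0.85943190·0.12772021 = 0.10976682.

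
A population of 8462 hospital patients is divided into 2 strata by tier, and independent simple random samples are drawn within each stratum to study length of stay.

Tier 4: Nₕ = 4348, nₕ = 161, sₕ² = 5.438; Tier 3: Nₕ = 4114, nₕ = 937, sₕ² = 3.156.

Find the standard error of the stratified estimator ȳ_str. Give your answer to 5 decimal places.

0.09593

Var(ȳ_str) = Σₕ Wₕ²(1 − fₕ)sₕ²/nₕ with Wₕ = Nₕ/N, N = 8462.
Tier 4: Wₕ = 0.51382652; term = 0.51382652²·(1 − 0.03702852)·5.438/161 = 0.0085873622.
Tier 3: Wₕ = 0.48617348; term = 0.48617348²·(1 − 0.22775887)·3.156/937 = 6.1479859 × 10^-4.
Sum = 0.0092021608.
SE = √(0.0092021608) = 0.09593.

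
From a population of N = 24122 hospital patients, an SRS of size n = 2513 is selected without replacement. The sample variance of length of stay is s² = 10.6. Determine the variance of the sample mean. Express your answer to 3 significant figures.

0.00378

Under SRS without replacement, Var(ȳ) = (1 − f)·s²/n with f = n/N = 2513/24122 = 0.10417876.
Var(ȳ) = (1 − 0.10417876)·10.6/2513 = 0.89582124·0.0042180661 = 0.0037786332.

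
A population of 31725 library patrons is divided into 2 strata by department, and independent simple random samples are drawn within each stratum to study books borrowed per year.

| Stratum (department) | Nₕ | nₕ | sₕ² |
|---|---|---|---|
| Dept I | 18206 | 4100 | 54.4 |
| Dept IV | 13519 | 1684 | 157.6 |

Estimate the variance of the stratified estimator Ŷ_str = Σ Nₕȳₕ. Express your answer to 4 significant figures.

Var(Ŷ_str) = Σₕ Nₕ²(1 − fₕ)sₕ²/nₕ.
Dept I: 18206²·(1 − 4100/18206)·54.4/4100 = 3.4074811 × 10^6.
Dept IV: 13519²·(1 − 1684/13519)·157.6/1684 = 1.4973625 × 10^7.
Sum = 1.8381106 × 10^7.

1.838 × 10^7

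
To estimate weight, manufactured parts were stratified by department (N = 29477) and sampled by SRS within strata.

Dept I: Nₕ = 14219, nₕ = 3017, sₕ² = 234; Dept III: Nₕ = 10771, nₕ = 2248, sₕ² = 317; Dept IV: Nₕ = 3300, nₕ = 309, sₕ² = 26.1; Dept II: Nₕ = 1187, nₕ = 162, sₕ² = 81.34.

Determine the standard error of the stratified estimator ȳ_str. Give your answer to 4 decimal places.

Var(ȳ_str) = Σₕ Wₕ²(1 − fₕ)sₕ²/nₕ with Wₕ = Nₕ/N, N = 29477.
Dept I: Wₕ = 0.48237609; term = 0.48237609²·(1 − 0.21218088)·234/3017 = 0.014218003.
Dept III: Wₕ = 0.36540353; term = 0.36540353²·(1 − 0.20870857)·317/2248 = 0.014898581.
Dept IV: Wₕ = 0.11195169; term = 0.11195169²·(1 − 0.09363636)·26.1/309 = 9.5950185 × 10^-4.
Dept II: Wₕ = 0.04026868; term = 0.04026868²·(1 − 0.13647852)·81.34/162 = 7.0306775 × 10^-4.
Sum = 0.030779154.
SE = √(0.030779154) = 0.1754.

0.1754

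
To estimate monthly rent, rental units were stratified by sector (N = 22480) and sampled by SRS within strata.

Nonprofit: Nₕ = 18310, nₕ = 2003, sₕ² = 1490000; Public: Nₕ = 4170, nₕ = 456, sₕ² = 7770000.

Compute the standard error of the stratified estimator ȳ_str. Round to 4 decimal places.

31.0116

Var(ȳ_str) = Σₕ Wₕ²(1 − fₕ)sₕ²/nₕ with Wₕ = Nₕ/N, N = 22480.
Nonprofit: Wₕ = 0.81450178; term = 0.81450178²·(1 − 0.10939377)·1490000/2003 = 439.51644.
Public: Wₕ = 0.18549822; term = 0.18549822²·(1 − 0.10935252)·7770000/456 = 522.20559.
Sum = 961.72203.
SE = √(961.72203) = 31.0116.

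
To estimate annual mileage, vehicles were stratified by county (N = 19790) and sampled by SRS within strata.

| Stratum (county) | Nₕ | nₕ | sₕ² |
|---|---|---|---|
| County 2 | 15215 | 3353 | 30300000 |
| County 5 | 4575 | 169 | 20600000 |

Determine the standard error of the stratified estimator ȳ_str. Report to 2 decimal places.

102.17

Var(ȳ_str) = Σₕ Wₕ²(1 − fₕ)sₕ²/nₕ with Wₕ = Nₕ/N, N = 19790.
County 2: Wₕ = 0.76882264; term = 0.76882264²·(1 − 0.22037463)·30300000/3353 = 4164.3513.
County 5: Wₕ = 0.23117736; term = 0.23117736²·(1 − 0.03693989)·20600000/169 = 6273.7111.
Sum = 10438.062.
SE = √(10438.062) = 102.17.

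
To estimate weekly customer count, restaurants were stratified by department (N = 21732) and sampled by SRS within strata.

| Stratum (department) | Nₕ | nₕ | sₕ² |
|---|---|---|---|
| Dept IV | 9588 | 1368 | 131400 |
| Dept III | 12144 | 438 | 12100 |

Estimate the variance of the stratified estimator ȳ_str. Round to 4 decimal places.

Var(ȳ_str) = Σₕ Wₕ²(1 − fₕ)sₕ²/nₕ with Wₕ = Nₕ/N, N = 21732.
Dept IV: Wₕ = 0.44119271; term = 0.44119271²·(1 − 0.14267835)·131400/1368 = 16.029121.
Dept III: Wₕ = 0.55880729; term = 0.55880729²·(1 − 0.03606719)·12100/438 = 8.3153809.
Sum = 24.344502.

24.3445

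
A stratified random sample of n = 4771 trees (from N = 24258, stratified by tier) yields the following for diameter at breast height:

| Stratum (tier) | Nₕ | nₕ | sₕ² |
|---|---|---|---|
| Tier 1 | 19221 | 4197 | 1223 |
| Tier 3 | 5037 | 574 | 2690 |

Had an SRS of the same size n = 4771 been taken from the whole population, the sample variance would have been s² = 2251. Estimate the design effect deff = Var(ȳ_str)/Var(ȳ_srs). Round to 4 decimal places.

0.8497

Var(ȳ_str) = Σ Wₕ²(1−fₕ)sₕ²/nₕ with Wₕ = Nₕ/24258:
  Tier 1: (19221/24258)²·(1−4197/19221)·1223/4197 = 0.14300099
  Tier 3: (5037/24258)²·(1−574/5037)·2690/574 = 0.17903141
  → Var(ȳ_str) = 0.3220324.
Var(ȳ_srs) = (1 − 4771/24258)·2251/4771 = 0.37901472.
deff = 0.3220324 / 0.37901472 = 0.8497.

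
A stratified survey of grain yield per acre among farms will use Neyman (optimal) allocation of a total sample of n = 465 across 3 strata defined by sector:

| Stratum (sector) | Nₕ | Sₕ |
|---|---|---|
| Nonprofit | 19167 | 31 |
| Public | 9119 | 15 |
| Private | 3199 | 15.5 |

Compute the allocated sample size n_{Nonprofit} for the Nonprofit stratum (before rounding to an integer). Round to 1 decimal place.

Neyman allocation: nₕ = n·NₕSₕ / Σⱼ NⱼSⱼ.
Σ NⱼSⱼ = 19167·31 + 9119·15 + 3199·15.5 = 780546.5.
n_{Nonprofit} = 465·19167·31 / 780546.5 = 354.0.

354.0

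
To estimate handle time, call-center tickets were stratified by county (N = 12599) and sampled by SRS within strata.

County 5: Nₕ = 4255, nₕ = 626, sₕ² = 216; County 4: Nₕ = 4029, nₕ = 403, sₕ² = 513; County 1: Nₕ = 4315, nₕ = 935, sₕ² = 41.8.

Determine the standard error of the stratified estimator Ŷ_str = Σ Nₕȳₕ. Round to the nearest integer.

Var(Ŷ_str) = Σₕ Nₕ²(1 − fₕ)sₕ²/nₕ.
County 5: 4255²·(1 − 626/4255)·216/626 = 5.3280213 × 10^6.
County 4: 4029²·(1 − 403/4029)·513/403 = 1.8596764 × 10^7.
County 1: 4315²·(1 − 935/4315)·41.8/935 = 652021.88.
Sum = 2.4576807 × 10^7.
SE = √(2.4576807 × 10^7) = 4958.

4958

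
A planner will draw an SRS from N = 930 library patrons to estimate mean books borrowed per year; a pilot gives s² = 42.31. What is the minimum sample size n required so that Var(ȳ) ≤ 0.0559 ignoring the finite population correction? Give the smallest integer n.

757

Without fpc, n₀ = s²/D = 42.31/0.0559 = 756.8873.
Rounding up, n = 757.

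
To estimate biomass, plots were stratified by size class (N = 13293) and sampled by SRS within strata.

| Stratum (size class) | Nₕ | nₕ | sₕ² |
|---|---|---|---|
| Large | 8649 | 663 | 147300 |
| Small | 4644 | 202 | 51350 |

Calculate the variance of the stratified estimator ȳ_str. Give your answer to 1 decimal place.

116.5

Var(ȳ_str) = Σₕ Wₕ²(1 − fₕ)sₕ²/nₕ with Wₕ = Nₕ/N, N = 13293.
Large: Wₕ = 0.65064320; term = 0.65064320²·(1 − 0.07665626)·147300/663 = 86.843719.
Small: Wₕ = 0.34935680; term = 0.34935680²·(1 − 0.04349699)·51350/202 = 29.676579.
Sum = 116.5203.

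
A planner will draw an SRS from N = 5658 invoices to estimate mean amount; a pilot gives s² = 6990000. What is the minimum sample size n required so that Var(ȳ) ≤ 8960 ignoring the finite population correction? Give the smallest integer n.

Without fpc, n₀ = s²/D = 6990000/8960 = 780.1339.
Rounding up, n = 781.

781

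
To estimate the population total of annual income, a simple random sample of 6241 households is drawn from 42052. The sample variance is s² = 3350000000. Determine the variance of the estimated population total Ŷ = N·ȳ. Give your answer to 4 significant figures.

Var(Ŷ) = N²·Var(ȳ) = N²·(1 − n/N)·s²/n.
f = 6241/42052 = 0.14841149; Var(ȳ) = 0.85158851·3350000000/6241 = 457109.68.
Var(Ŷ) = 42052² · 457109.68 = 8.0833937 × 10^14.

8.083 × 10^14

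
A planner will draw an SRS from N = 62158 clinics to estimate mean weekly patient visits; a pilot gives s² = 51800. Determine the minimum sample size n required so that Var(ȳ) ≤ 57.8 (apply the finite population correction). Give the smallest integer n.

Without fpc, n₀ = s²/D = 51800/57.8 = 896.1938.
With fpc, (1 − n/N)·s²/n ≤ D requires n ≥ n₀/(1 + n₀/N) = 896.1938/(1 + 896.1938/62158) = 883.4561.
Rounding up, n = 884.

884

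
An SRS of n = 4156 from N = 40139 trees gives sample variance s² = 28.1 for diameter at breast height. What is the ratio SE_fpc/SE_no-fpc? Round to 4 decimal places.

f = n/N = 4156/40139 = 0.10354020.
SE_no-fpc = √(s²/n) = 0.082227179; SE_fpc = √((1−f)s²/n) = 0.077853977.
Ratio = √(1−f) = 0.94681561.

0.9468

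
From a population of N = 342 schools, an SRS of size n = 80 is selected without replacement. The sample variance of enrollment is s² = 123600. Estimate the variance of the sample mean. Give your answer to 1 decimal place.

Under SRS without replacement, Var(ȳ) = (1 − f)·s²/n with f = n/N = 80/342 = 0.23391813.
Var(ȳ) = (1 − 0.23391813)·123600/80 = 0.76608187·1545 = 1183.5965.

1183.6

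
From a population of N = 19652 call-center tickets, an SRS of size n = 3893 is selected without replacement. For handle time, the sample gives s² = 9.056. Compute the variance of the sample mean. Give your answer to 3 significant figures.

0.00187

Under SRS without replacement, Var(ȳ) = (1 − f)·s²/n with f = n/N = 3893/19652 = 0.19809689.
Var(ȳ) = (1 − 0.19809689)·9.056/3893 = 0.80190311·0.0023262266 = 0.0018654083.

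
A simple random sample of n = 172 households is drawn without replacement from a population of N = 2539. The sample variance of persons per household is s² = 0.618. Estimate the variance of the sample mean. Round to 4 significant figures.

Under SRS without replacement, Var(ȳ) = (1 − f)·s²/n with f = n/N = 172/2539 = 0.06774321.
Var(ȳ) = (1 − 0.06774321)·0.618/172 = 0.93225679·0.0035930233 = 0.0033496203.

0.003350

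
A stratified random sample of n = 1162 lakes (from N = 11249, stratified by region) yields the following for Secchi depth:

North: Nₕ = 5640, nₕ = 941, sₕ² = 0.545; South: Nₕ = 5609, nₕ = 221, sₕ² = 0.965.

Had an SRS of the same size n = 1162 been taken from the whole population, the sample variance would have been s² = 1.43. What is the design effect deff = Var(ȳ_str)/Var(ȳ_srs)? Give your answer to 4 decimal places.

1.0549

Var(ȳ_str) = Σ Wₕ²(1−fₕ)sₕ²/nₕ with Wₕ = Nₕ/11249:
  North: (5640/11249)²·(1−941/5640)·0.545/941 = 1.2130078 × 10^-4
  South: (5609/11249)²·(1−221/5609)·0.965/221 = 0.0010428461
  → Var(ȳ_str) = 0.0011641469.
Var(ȳ_srs) = (1 − 1162/11249)·1.43/1162 = 0.0011035144.
deff = 0.0011641469 / 0.0011035144 = 1.0549.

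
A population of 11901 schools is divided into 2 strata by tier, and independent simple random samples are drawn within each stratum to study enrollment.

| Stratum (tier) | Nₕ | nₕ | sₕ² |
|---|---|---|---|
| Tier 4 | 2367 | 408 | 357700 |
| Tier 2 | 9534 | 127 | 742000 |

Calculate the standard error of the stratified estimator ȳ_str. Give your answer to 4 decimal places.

Var(ȳ_str) = Σₕ Wₕ²(1 − fₕ)sₕ²/nₕ with Wₕ = Nₕ/N, N = 11901.
Tier 4: Wₕ = 0.19889085; term = 0.19889085²·(1 − 0.17237009)·357700/408 = 28.70282.
Tier 2: Wₕ = 0.80110915; term = 0.80110915²·(1 − 0.01332075)·742000/127 = 3699.6408.
Sum = 3728.3436.
SE = √(3728.3436) = 61.0602.

61.0602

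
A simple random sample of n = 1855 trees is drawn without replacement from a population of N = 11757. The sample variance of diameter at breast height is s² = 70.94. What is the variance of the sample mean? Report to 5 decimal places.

Under SRS without replacement, Var(ȳ) = (1 − f)·s²/n with f = n/N = 1855/11757 = 0.15777834.
Var(ȳ) = (1 − 0.15777834)·70.94/1855 = 0.84222166·0.038242588 = 0.032208735.

0.03221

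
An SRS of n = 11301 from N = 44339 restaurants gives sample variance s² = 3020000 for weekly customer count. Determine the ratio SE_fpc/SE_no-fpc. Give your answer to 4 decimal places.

0.8632

f = n/N = 11301/44339 = 0.25487720.
SE_no-fpc = √(s²/n) = 16.347262; SE_fpc = √((1−f)s²/n) = 14.111038.
Ratio = √(1−f) = 0.86320496.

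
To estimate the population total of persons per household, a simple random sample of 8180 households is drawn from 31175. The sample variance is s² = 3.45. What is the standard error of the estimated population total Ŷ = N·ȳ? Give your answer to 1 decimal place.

549.9

Var(Ŷ) = N²·Var(ȳ) = N²·(1 − n/N)·s²/n.
f = 8180/31175 = 0.26238974; Var(ȳ) = 0.73761026·3.45/8180 = 3.1109479 × 10^-4.
Var(Ŷ) = 31175² · (3.1109479 × 10^-4) = 302347.
SE(Ŷ) = √(302347) = 549.9.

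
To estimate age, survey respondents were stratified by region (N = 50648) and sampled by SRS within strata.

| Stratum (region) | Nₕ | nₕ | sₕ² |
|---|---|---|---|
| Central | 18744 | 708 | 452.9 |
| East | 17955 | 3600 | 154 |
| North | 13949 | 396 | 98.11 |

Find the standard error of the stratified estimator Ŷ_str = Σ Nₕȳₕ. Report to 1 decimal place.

16556.6

Var(Ŷ_str) = Σₕ Nₕ²(1 − fₕ)sₕ²/nₕ.
Central: 18744²·(1 − 708/18744)·452.9/708 = 2.1625769 × 10^8.
East: 17955²·(1 − 3600/17955)·154/3600 = 1.1025717 × 10^7.
North: 13949²·(1 − 396/13949)·98.11/396 = 4.6837812 × 10^7.
Sum = 2.7412122 × 10^8.
SE = √(2.7412122 × 10^8) = 16556.6.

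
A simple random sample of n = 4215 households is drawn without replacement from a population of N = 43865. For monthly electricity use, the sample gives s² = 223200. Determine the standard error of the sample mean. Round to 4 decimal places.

6.9185

Under SRS without replacement, Var(ȳ) = (1 − f)·s²/n with f = n/N = 4215/43865 = 0.09609028.
Var(ȳ) = (1 − 0.09609028)·223200/4215 = 0.90390972·52.953737 = 47.865397.
SE(ȳ) = √(47.865397) = 6.9185.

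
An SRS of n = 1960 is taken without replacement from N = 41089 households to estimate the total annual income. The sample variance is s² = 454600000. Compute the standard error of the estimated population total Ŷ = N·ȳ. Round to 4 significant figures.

Var(Ŷ) = N²·Var(ȳ) = N²·(1 − n/N)·s²/n.
f = 1960/41089 = 0.04770133; Var(ȳ) = 0.95229867·454600000/1960 = 220874.99.
Var(Ŷ) = 41089² · 220874.99 = 3.7290455 × 10^14.
SE(Ŷ) = √(3.7290455 × 10^14) = 1.931 × 10^7.

1.931 × 10^7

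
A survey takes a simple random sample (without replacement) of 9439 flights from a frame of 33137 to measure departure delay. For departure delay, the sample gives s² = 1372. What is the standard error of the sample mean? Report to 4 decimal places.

0.3224

Under SRS without replacement, Var(ȳ) = (1 − f)·s²/n with f = n/N = 9439/33137 = 0.28484775.
Var(ȳ) = (1 − 0.28484775)·1372/9439 = 0.71515225·0.14535438 = 0.10395051.
SE(ȳ) = √(0.10395051) = 0.3224.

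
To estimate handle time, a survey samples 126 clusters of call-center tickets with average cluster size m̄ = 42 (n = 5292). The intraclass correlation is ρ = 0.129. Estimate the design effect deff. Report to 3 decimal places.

6.289

deff = 1 + (42 − 1)·0.129 = 1 + 5.289 = 6.289.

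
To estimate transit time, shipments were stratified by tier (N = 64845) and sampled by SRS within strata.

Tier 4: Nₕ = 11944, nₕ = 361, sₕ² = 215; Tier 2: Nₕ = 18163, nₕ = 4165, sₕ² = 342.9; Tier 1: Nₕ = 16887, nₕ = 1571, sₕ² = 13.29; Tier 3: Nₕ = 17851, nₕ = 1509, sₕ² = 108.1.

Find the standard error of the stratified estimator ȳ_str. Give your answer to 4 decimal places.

0.1734

Var(ȳ_str) = Σₕ Wₕ²(1 − fₕ)sₕ²/nₕ with Wₕ = Nₕ/N, N = 64845.
Tier 4: Wₕ = 0.18419308; term = 0.18419308²·(1 − 0.03022438)·215/361 = 0.019595174.
Tier 2: Wₕ = 0.28009870; term = 0.28009870²·(1 − 0.22931234)·342.9/4165 = 0.004977979.
Tier 1: Wₕ = 0.26042100; term = 0.26042100²·(1 − 0.09303014)·13.29/1571 = 5.2034773 × 10^-4.
Tier 3: Wₕ = 0.27528722; term = 0.27528722²·(1 − 0.08453308)·108.1/1509 = 0.0049699409.
Sum = 0.030063442.
SE = √(0.030063442) = 0.1734.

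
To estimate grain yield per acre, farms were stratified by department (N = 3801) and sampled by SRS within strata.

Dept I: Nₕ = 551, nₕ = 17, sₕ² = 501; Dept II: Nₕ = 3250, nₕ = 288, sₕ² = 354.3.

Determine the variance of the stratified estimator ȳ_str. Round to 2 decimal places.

1.42

Var(ȳ_str) = Σₕ Wₕ²(1 − fₕ)sₕ²/nₕ with Wₕ = Nₕ/N, N = 3801.
Dept I: Wₕ = 0.14496185; term = 0.14496185²·(1 − 0.03085299)·501/17 = 0.60018608.
Dept II: Wₕ = 0.85503815; term = 0.85503815²·(1 − 0.08861538)·354.3/288 = 0.81969322.
Sum = 1.4198793.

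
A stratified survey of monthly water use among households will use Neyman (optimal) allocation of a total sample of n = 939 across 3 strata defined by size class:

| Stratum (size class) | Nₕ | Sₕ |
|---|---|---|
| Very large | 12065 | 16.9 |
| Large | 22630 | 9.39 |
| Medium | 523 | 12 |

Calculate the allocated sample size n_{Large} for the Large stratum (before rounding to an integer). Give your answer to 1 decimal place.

472.1

Neyman allocation: nₕ = n·NₕSₕ / Σⱼ NⱼSⱼ.
Σ NⱼSⱼ = 12065·16.9 + 22630·9.39 + 523·12 = 422670.2.
n_{Large} = 939·22630·9.39 / 422670.2 = 472.1.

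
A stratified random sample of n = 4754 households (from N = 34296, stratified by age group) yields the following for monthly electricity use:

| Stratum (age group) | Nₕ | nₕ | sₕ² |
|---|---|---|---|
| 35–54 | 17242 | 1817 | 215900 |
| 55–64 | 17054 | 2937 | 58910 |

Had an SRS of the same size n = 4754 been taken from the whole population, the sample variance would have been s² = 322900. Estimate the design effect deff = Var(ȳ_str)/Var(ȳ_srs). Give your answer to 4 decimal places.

0.5294

Var(ȳ_str) = Σ Wₕ²(1−fₕ)sₕ²/nₕ with Wₕ = Nₕ/34296:
  35–54: (17242/34296)²·(1−1817/17242)·215900/1817 = 26.867273
  55–64: (17054/34296)²·(1−2937/17054)·58910/2937 = 4.1055071
  → Var(ȳ_str) = 30.97278.
Var(ȳ_srs) = (1 − 4754/34296)·322900/4754 = 58.506658.
deff = 30.97278 / 58.506658 = 0.5294.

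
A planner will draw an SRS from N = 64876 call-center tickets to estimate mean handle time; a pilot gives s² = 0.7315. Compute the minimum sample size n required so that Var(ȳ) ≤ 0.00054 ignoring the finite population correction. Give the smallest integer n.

1355

Without fpc, n₀ = s²/D = 0.7315/0.00054 = 1354.6296.
Rounding up, n = 1355.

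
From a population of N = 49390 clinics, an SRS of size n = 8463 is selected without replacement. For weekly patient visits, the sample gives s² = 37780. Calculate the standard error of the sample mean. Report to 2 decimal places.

Under SRS without replacement, Var(ȳ) = (1 − f)·s²/n with f = n/N = 8463/49390 = 0.17135048.
Var(ȳ) = (1 − 0.17135048)·37780/8463 = 0.82864952·4.464138 = 3.6992058.
SE(ȳ) = √(3.6992058) = 1.92.

1.92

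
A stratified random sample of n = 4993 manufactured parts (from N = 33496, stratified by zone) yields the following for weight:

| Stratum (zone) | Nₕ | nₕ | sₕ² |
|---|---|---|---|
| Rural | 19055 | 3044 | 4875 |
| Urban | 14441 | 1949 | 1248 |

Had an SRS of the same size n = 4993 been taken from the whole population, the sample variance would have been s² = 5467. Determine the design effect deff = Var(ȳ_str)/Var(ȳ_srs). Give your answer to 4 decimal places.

0.5779

Var(ȳ_str) = Σ Wₕ²(1−fₕ)sₕ²/nₕ with Wₕ = Nₕ/33496:
  Rural: (19055/33496)²·(1−3044/19055)·4875/3044 = 0.43548328
  Urban: (14441/33496)²·(1−1949/14441)·1248/1949 = 0.10295468
  → Var(ȳ_str) = 0.53843796.
Var(ȳ_srs) = (1 − 4993/33496)·5467/4993 = 0.93171939.
deff = 0.53843796 / 0.93171939 = 0.5779.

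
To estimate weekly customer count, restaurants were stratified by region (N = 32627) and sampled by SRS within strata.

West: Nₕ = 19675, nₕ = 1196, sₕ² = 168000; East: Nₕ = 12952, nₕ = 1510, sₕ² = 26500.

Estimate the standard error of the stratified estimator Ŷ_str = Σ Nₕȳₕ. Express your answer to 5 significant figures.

231670

Var(Ŷ_str) = Σₕ Nₕ²(1 − fₕ)sₕ²/nₕ.
West: 19675²·(1 − 1196/19675)·168000/1196 = 5.1070641 × 10^10.
East: 12952²·(1 − 1510/12952)·26500/1510 = 2.6008045 × 10^9.
Sum = 5.3671446 × 10^10.
SE = √(5.3671446 × 10^10) = 231670.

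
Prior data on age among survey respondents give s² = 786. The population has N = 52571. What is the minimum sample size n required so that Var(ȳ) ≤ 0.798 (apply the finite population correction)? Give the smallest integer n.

Without fpc, n₀ = s²/D = 786/0.798 = 984.9624.
With fpc, (1 − n/N)·s²/n ≤ D requires n ≥ n₀/(1 + n₀/N) = 984.9624/(1 + 984.9624/52571) = 966.8477.
Rounding up, n = 967.

967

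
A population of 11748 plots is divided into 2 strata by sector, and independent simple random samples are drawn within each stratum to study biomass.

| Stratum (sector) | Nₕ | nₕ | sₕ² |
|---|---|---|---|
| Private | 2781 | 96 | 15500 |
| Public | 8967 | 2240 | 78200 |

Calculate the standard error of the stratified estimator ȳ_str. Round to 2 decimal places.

Var(ȳ_str) = Σₕ Wₕ²(1 − fₕ)sₕ²/nₕ with Wₕ = Nₕ/N, N = 11748.
Private: Wₕ = 0.23672114; term = 0.23672114²·(1 − 0.03451996)·15500/96 = 8.7353009.
Public: Wₕ = 0.76327886; term = 0.76327886²·(1 − 0.24980484)·78200/2240 = 15.258065.
Sum = 23.993366.
SE = √(23.993366) = 4.90.

4.90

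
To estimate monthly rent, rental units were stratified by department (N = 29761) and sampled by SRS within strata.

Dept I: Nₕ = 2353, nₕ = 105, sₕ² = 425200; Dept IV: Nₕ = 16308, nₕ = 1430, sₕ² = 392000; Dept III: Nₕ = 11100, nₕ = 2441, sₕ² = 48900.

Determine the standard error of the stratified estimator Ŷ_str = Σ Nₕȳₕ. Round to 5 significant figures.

299760

Var(Ŷ_str) = Σₕ Nₕ²(1 − fₕ)sₕ²/nₕ.
Dept I: 2353²·(1 − 105/2353)·425200/105 = 2.1420134 × 10^10.
Dept IV: 16308²·(1 − 1430/16308)·392000/1430 = 6.6511277 × 10^10.
Dept III: 11100²·(1 − 2441/11100)·48900/2441 = 1.925448 × 10^9.
Sum = 8.9856859 × 10^10.
SE = √(8.9856859 × 10^10) = 299760.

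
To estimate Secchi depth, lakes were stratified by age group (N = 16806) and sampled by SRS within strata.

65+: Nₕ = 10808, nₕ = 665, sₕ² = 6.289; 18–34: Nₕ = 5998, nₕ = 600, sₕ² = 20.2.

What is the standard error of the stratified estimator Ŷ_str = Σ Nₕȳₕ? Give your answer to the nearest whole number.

1458

Var(Ŷ_str) = Σₕ Nₕ²(1 − fₕ)sₕ²/nₕ.
65+: 10808²·(1 − 665/10808)·6.289/665 = 1.0367444 × 10^6.
18–34: 5998²·(1 − 600/5998)·20.2/600 = 1.0900325 × 10^6.
Sum = 2.1267769 × 10^6.
SE = √(2.1267769 × 10^6) = 1458.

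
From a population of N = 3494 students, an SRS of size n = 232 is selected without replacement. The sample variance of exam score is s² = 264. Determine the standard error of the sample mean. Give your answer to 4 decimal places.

Under SRS without replacement, Var(ȳ) = (1 − f)·s²/n with f = n/N = 232/3494 = 0.06639954.
Var(ȳ) = (1 − 0.06639954)·264/232 = 0.93360046·1.137931 = 1.0623729.
SE(ȳ) = √(1.0623729) = 1.0307.

1.0307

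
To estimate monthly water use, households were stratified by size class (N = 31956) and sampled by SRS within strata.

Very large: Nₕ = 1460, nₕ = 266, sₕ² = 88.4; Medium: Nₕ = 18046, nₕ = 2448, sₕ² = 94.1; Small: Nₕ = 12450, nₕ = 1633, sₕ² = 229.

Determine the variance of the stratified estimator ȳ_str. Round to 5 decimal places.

Var(ȳ_str) = Σₕ Wₕ²(1 − fₕ)sₕ²/nₕ with Wₕ = Nₕ/N, N = 31956.
Very large: Wₕ = 0.04568782; term = 0.04568782²·(1 − 0.18219178)·88.4/266 = 5.6731333 × 10^-4.
Medium: Wₕ = 0.56471398; term = 0.56471398²·(1 − 0.13565333)·94.1/2448 = 0.010595544.
Small: Wₕ = 0.38959820; term = 0.38959820²·(1 − 0.13116466)·229/1633 = 0.018493566.
Sum = 0.029656423.

0.02966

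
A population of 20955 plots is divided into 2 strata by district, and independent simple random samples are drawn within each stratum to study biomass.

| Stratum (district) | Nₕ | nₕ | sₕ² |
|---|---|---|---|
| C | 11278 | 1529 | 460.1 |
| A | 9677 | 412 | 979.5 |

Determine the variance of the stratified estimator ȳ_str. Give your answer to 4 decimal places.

0.5608

Var(ȳ_str) = Σₕ Wₕ²(1 − fₕ)sₕ²/nₕ with Wₕ = Nₕ/N, N = 20955.
C: Wₕ = 0.53820091; term = 0.53820091²·(1 − 0.13557368)·460.1/1529 = 0.075346239.
A: Wₕ = 0.46179909; term = 0.46179909²·(1 − 0.04257518)·979.5/412 = 0.48542044.
Sum = 0.56076668.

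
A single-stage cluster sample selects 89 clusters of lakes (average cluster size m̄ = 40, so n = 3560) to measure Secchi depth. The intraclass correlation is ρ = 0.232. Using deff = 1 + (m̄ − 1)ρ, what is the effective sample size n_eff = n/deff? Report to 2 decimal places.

deff = 1 + (40 − 1)·0.232 = 1 + 9.048 = 10.048.
n_eff = 3560 / 10.048 = 354.30.

354.30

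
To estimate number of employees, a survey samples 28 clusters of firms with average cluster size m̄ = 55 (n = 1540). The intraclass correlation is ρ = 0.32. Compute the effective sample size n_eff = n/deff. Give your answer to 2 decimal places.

84.25

deff = 1 + (55 − 1)·0.32 = 1 + 17.28 = 18.28.
n_eff = 1540 / 18.28 = 84.25.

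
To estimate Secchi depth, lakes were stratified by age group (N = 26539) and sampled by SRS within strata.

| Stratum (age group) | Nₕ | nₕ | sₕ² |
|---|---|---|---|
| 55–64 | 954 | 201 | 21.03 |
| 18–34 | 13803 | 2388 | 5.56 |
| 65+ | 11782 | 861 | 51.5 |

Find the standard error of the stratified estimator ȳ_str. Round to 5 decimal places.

Var(ȳ_str) = Σₕ Wₕ²(1 − fₕ)sₕ²/nₕ with Wₕ = Nₕ/N, N = 26539.
55–64: Wₕ = 0.03594710; term = 0.03594710²·(1 − 0.21069182)·21.03/201 = 1.0671303 × 10^-4.
18–34: Wₕ = 0.52010249; term = 0.52010249²·(1 − 0.17300587)·5.56/2388 = 5.2085971 × 10^-4.
65+: Wₕ = 0.44395041; term = 0.44395041²·(1 − 0.07307758)·51.5/861 = 0.010927389.
Sum = 0.011554962.
SE = √(0.011554962) = 0.10749.

0.10749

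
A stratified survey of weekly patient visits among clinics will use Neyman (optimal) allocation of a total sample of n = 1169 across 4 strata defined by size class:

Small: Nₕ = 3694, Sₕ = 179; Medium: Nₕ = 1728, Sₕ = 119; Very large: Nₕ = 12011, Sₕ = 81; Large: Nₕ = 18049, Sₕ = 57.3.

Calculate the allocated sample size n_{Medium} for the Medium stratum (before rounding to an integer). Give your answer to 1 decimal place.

83.6

Neyman allocation: nₕ = n·NₕSₕ / Σⱼ NⱼSⱼ.
Σ NⱼSⱼ = 3694·179 + 1728·119 + 12011·81 + 18049·57.3 = 2.8739567 × 10^6.
n_{Medium} = 1169·1728·119 / (2.8739567 × 10^6) = 83.6.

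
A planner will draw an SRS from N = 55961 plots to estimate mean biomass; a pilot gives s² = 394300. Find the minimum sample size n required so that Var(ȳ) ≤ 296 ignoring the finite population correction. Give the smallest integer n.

Without fpc, n₀ = s²/D = 394300/296 = 1332.0946.
Rounding up, n = 1333.

1333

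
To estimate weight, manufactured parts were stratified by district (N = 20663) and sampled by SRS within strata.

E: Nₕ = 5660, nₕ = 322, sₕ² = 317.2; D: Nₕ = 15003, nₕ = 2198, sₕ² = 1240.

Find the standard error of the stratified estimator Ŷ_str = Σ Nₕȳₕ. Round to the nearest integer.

11753

Var(Ŷ_str) = Σₕ Nₕ²(1 − fₕ)sₕ²/nₕ.
E: 5660²·(1 − 322/5660)·317.2/322 = 2.9762699 × 10^7.
D: 15003²·(1 − 2198/15003)·1240/2198 = 1.0838063 × 10^8.
Sum = 1.3814333 × 10^8.
SE = √(1.3814333 × 10^8) = 11753.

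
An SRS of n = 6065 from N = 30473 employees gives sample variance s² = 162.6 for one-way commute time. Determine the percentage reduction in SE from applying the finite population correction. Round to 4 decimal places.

10.5030

f = n/N = 6065/30473 = 0.19902865.
SE_no-fpc = √(s²/n) = 0.16373626; SE_fpc = √((1−f)s²/n) = 0.14653905.
Ratio = √(1−f) = 0.89497003. Reduction = 100·(1 − 0.89497003) = 10.5030%.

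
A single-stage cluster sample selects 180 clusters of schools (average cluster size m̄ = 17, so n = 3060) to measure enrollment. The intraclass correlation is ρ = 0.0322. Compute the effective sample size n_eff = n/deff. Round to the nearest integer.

deff = 1 + (17 − 1)·0.0322 = 1 + 0.5152 = 1.5152.
n_eff = 3060 / 1.5152 = 2020.

2020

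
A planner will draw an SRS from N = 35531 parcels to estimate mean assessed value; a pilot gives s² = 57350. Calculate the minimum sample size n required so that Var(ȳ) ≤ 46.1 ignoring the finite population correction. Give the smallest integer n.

1245

Without fpc, n₀ = s²/D = 57350/46.1 = 1244.0347.
Rounding up, n = 1245.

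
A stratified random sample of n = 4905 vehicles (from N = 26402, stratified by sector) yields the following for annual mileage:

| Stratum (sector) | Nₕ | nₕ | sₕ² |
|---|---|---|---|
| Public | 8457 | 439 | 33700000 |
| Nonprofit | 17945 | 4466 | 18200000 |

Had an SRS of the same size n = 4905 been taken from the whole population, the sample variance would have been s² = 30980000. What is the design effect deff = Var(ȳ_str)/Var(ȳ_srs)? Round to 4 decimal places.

Var(ȳ_str) = Σ Wₕ²(1−fₕ)sₕ²/nₕ with Wₕ = Nₕ/26402:
  Public: (8457/26402)²·(1−439/8457)·33700000/439 = 7467.4807
  Nonprofit: (17945/26402)²·(1−4466/17945)·18200000/4466 = 1414.1001
  → Var(ȳ_str) = 8881.5808.
Var(ȳ_srs) = (1 − 4905/26402)·30980000/4905 = 5142.6081.
deff = 8881.5808 / 5142.6081 = 1.7271.

1.7271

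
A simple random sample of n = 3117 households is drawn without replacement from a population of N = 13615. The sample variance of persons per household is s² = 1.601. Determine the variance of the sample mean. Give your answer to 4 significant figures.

3.960 × 10^-4

Under SRS without replacement, Var(ȳ) = (1 − f)·s²/n with f = n/N = 3117/13615 = 0.22893867.
Var(ȳ) = (1 − 0.22893867)·1.601/3117 = 0.77106133·5.1363491 × 10^-4 = 3.9604401 × 10^-4.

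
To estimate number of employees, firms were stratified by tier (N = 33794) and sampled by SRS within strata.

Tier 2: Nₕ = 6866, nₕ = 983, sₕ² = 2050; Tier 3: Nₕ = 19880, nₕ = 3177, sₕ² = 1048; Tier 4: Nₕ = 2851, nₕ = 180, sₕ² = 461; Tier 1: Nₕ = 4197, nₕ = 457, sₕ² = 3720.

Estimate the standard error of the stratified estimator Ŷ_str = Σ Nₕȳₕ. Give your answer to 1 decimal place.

18467.5

Var(Ŷ_str) = Σₕ Nₕ²(1 − fₕ)sₕ²/nₕ.
Tier 2: 6866²·(1 − 983/6866)·2050/983 = 8.4237019 × 10^7.
Tier 3: 19880²·(1 − 3177/19880)·1048/3177 = 1.0953551 × 10^8.
Tier 4: 2851²·(1 − 180/2851)·461/180 = 1.9502915 × 10^7.
Tier 1: 4197²·(1 − 457/4197)·3720/457 = 1.2777248 × 10^8.
Sum = 3.4104792 × 10^8.
SE = √(3.4104792 × 10^8) = 18467.5.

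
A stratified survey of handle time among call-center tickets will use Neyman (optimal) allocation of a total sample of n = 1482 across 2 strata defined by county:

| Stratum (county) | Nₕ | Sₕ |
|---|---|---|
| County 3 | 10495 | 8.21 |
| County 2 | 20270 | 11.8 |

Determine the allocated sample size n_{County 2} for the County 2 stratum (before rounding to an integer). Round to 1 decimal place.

1089.5

Neyman allocation: nₕ = n·NₕSₕ / Σⱼ NⱼSⱼ.
Σ NⱼSⱼ = 10495·8.21 + 20270·11.8 = 325349.95.
n_{County 2} = 1482·20270·11.8 / 325349.95 = 1089.5.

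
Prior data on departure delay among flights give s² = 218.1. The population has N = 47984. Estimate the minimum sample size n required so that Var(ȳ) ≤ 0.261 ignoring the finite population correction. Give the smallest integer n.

836

Without fpc, n₀ = s²/D = 218.1/0.261 = 835.6322.
Rounding up, n = 836.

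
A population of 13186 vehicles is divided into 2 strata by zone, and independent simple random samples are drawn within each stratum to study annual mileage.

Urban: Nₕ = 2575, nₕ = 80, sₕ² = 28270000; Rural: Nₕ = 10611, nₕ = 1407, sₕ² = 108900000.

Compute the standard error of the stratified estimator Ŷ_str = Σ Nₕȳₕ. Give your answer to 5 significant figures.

Var(Ŷ_str) = Σₕ Nₕ²(1 − fₕ)sₕ²/nₕ.
Urban: 2575²·(1 − 80/2575)·28270000/80 = 2.2703019 × 10^12.
Rural: 10611²·(1 − 1407/10611)·108900000/1407 = 7.5590411 × 10^12.
Sum = 9.829343 × 10^12.
SE = √(9.829343 × 10^12) = 3.1352 × 10^6.

3.1352 × 10^6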